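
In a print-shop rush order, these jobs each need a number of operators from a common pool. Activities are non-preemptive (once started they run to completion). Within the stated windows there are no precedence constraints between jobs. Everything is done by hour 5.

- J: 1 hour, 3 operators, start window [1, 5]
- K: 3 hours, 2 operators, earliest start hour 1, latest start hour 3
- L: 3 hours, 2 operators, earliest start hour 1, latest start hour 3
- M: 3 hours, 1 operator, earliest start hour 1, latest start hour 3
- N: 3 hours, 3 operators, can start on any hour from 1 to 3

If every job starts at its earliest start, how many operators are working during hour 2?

8

At early start, hour 2 has: K, L, M, N.
Demand: 2 + 2 + 1 + 3 = 8.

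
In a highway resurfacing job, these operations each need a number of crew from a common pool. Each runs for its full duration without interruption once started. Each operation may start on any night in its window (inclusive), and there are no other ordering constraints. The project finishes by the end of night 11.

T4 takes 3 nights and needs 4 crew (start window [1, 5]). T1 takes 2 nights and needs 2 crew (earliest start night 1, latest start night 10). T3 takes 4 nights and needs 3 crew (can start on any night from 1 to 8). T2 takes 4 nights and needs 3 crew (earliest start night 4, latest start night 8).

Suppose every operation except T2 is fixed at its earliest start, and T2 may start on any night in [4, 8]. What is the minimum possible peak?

9

T2@4: n1:9  n2:9  n3:7  n4:6  n5:3  n6:3  n7:3  n8:0  n9:0  n10:0  n11:0 → peak 9
T2@5: n1:9  n2:9  n3:7  n4:3  n5:3  n6:3  n7:3  n8:3  n9:0  n10:0  n11:0 → peak 9
T2@6: n1:9  n2:9  n3:7  n4:3  n5:0  n6:3  n7:3  n8:3  n9:3  n10:0  n11:0 → peak 9
T2@7: n1:9  n2:9  n3:7  n4:3  n5:0  n6:0  n7:3  n8:3  n9:3  n10:3  n11:0 → peak 9
T2@8: n1:9  n2:9  n3:7  n4:3  n5:0  n6:0  n7:0  n8:3  n9:3  n10:3  n11:3 → peak 9
Best is T2@4, peak 9.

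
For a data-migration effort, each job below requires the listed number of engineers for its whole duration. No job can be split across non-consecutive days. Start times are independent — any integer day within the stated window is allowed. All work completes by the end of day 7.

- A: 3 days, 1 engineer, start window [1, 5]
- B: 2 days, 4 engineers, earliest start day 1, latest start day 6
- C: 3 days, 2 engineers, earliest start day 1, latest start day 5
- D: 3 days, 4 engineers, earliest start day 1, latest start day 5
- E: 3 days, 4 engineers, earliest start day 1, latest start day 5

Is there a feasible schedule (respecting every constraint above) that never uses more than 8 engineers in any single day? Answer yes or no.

Schedule A@1, B@1, C@1, D@3, E@4: d1:7  d2:7  d3:7  d4:8  d5:8  d6:4  d7:0 — peak 8 ≤ 8.

yes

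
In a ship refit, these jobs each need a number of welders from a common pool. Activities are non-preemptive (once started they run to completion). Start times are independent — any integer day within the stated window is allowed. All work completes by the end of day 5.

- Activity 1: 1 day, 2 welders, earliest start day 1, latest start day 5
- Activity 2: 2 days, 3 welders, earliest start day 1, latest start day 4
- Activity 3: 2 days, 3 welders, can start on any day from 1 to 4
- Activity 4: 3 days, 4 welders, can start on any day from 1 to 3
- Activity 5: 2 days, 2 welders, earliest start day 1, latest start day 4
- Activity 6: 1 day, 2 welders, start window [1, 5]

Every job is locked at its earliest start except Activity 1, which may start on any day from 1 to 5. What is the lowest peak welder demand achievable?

Activity 1@1: d1:16  d2:12  d3:4  d4:0  d5:0 → peak 16
Activity 1@2: d1:14  d2:14  d3:4  d4:0  d5:0 → peak 14
Activity 1@3: d1:14  d2:12  d3:6  d4:0  d5:0 → peak 14
Activity 1@4: d1:14  d2:12  d3:4  d4:2  d5:0 → peak 14
Activity 1@5: d1:14  d2:12  d3:4  d4:0  d5:2 → peak 14
Best is Activity 1@2, peak 14.

14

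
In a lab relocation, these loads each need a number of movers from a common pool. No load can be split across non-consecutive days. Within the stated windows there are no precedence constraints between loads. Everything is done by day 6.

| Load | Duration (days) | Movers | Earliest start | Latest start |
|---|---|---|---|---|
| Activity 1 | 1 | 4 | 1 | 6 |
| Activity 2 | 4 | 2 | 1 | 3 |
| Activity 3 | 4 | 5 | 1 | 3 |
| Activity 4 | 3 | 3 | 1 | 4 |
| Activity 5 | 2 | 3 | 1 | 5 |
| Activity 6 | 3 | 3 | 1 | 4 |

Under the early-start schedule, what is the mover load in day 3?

13

At early start, day 3 has: Activity 2, Activity 3, Activity 4, Activity 6.
Demand: 2 + 5 + 3 + 3 = 13.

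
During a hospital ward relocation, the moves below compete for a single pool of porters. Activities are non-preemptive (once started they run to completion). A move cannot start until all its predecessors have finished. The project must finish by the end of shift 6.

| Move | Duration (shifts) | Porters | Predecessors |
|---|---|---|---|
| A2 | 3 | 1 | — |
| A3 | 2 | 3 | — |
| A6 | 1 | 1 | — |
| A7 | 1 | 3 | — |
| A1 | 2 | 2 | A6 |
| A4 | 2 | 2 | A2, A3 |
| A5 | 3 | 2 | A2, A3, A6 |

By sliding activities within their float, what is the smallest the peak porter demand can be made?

6

Early-start (A2@1, A3@1, A6@1, A7@1, A1@2, A4@4, A5@4) gives peak 8: s1:8  s2:6  s3:3  s4:4  s5:4  s6:2.
Shift A7→3.
Schedule A2@1, A3@1, A6@1, A7@3, A1@2, A4@4, A5@4: s1:5  s2:6  s3:6  s4:4  s5:4  s6:2 — peak 6.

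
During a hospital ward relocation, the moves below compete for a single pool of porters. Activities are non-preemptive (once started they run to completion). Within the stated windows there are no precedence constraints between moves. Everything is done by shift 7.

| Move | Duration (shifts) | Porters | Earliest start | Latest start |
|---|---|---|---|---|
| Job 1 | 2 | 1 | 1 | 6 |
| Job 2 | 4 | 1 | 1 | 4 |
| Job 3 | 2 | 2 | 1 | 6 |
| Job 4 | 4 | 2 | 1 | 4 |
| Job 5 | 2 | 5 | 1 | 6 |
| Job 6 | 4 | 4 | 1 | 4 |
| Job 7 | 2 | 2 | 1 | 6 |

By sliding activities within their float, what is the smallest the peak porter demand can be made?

8

Early-start (Job 1@1, Job 2@1, Job 3@1, Job 4@1, Job 5@1, Job 6@1, Job 7@1) gives peak 17: s1:17  s2:17  s3:7  s4:7  s5:0  s6:0  s7:0.
Shift Job 1→3, Job 4→3, Job 6→3, Job 7→5.
Schedule Job 1@3, Job 2@1, Job 3@1, Job 4@3, Job 5@1, Job 6@3, Job 7@5: s1:8  s2:8  s3:8  s4:8  s5:8  s6:8  s7:0 — peak 8.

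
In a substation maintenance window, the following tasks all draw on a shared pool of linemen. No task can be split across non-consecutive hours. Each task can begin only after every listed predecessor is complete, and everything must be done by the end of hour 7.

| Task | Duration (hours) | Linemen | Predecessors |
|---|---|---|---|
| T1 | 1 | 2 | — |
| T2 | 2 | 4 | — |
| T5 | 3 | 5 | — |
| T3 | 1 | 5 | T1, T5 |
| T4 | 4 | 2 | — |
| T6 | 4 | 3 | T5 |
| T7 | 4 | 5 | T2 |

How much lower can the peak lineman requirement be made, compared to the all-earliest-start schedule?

Early-start peak: h1:13  h2:11  h3:12  h4:15  h5:8  h6:8  h7:3 ⇒ 15.
Leveled (T1@1, T2@1, T5@1, T3@7, T4@4, T6@4, T7@3): h1:11  h2:9  h3:10  h4:10  h5:10  h6:10  h7:10 ⇒ 11.
Reduction 15 − 11 = 4.

4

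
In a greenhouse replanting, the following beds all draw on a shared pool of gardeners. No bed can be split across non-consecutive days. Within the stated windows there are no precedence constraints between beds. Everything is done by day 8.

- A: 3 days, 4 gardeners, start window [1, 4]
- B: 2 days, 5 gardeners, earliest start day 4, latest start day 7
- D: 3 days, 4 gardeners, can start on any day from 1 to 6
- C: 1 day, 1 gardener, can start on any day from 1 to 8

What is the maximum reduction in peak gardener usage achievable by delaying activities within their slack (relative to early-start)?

4

Early-start peak: d1:9  d2:8  d3:8  d4:5  d5:5  d6:0  d7:0  d8:0 ⇒ 9.
Leveled (A@1, B@4, D@6, C@1): d1:5  d2:4  d3:4  d4:5  d5:5  d6:4  d7:4  d8:4 ⇒ 5.
Reduction 9 − 5 = 4.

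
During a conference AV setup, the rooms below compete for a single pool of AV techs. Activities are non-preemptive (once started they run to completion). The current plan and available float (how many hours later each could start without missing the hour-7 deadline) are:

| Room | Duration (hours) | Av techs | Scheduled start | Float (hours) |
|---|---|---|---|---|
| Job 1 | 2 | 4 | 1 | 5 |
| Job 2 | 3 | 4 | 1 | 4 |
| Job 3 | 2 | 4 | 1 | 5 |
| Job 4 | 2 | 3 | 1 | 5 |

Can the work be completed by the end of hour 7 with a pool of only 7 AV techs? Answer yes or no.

Schedule Job 1@1, Job 2@3, Job 3@6, Job 4@1: h1:7  h2:7  h3:4  h4:4  h5:4  h6:4  h7:4 — peak 7 ≤ 7.

yes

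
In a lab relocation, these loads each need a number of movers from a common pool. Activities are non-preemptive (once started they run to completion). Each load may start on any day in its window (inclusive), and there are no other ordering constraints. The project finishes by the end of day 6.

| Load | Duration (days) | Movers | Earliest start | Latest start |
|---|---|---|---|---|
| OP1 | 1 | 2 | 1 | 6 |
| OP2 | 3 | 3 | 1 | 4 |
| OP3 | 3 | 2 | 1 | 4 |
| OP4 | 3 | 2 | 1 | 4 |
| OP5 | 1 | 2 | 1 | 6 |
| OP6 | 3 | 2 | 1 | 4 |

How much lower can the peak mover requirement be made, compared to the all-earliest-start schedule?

Early-start peak: d1:13  d2:9  d3:9  d4:0  d5:0  d6:0 ⇒ 13.
Leveled (OP1@1, OP2@1, OP3@2, OP4@4, OP5@5, OP6@4): d1:5  d2:5  d3:5  d4:6  d5:6  d6:4 ⇒ 6.
Reduction 13 − 6 = 7.

7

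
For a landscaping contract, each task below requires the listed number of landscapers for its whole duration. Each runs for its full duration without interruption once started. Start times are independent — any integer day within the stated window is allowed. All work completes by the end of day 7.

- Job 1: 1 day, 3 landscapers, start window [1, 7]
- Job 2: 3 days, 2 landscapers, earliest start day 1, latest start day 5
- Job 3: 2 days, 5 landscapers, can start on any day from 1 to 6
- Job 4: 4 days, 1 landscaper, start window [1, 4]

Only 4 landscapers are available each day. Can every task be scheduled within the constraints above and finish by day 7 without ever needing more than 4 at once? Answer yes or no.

no

The minimum achievable peak is 5; 4 < 5, so no feasible schedule stays within the cap.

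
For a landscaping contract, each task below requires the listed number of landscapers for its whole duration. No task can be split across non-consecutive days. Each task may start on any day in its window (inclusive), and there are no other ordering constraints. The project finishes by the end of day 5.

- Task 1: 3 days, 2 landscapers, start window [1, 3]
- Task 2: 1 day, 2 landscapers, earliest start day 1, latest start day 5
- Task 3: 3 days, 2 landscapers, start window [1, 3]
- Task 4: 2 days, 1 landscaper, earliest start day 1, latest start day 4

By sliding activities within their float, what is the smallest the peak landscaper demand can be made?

Early-start (Task 1@1, Task 2@1, Task 3@1, Task 4@1) gives peak 7: d1:7  d2:5  d3:4  d4:0  d5:0.
Shift Task 3→2, Task 4→4.
Schedule Task 1@1, Task 2@1, Task 3@2, Task 4@4: d1:4  d2:4  d3:4  d4:3  d5:1 — peak 4.
Total landscaper-days = 16 over 5 days ⇒ peak ≥ ⌈16/5⌉ = 4, so 4 is optimal.

4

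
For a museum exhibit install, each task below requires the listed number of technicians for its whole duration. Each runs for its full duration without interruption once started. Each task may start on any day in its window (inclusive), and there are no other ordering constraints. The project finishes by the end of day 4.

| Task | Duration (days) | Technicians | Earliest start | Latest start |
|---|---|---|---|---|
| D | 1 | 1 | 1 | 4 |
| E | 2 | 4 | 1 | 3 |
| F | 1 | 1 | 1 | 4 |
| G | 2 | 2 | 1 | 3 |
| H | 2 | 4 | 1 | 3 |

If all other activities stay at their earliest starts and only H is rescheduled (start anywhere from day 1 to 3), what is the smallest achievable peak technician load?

8

H@1: d1:12  d2:10  d3:0  d4:0 → peak 12
H@2: d1:8  d2:10  d3:4  d4:0 → peak 10
H@3: d1:8  d2:6  d3:4  d4:4 → peak 8
Best is H@3, peak 8.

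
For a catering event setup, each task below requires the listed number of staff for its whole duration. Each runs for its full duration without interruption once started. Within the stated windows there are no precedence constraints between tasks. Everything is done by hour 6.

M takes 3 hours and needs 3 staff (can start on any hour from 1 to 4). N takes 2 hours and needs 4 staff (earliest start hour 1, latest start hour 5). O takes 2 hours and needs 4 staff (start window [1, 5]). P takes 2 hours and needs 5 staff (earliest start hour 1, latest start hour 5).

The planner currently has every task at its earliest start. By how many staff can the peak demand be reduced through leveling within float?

Early-start peak: h1:16  h2:16  h3:3  h4:0  h5:0  h6:0 ⇒ 16.
Leveled (M@1, N@1, O@3, P@5): h1:7  h2:7  h3:7  h4:4  h5:5  h6:5 ⇒ 7.
Reduction 16 − 7 = 9.

9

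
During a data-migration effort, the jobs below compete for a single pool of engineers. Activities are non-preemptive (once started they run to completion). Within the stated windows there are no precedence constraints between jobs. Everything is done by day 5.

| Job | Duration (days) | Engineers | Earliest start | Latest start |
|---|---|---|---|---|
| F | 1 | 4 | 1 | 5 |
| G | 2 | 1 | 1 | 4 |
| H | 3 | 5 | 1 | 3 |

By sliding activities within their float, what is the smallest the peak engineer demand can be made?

5

Early-start (F@1, G@1, H@1) gives peak 10: d1:10  d2:6  d3:5  d4:0  d5:0.
Shift H→3.
Schedule F@1, G@1, H@3: d1:5  d2:1  d3:5  d4:5  d5:5 — peak 5.
Total engineer-days = 21 over 5 days ⇒ peak ≥ ⌈21/5⌉ = 5, so 5 is optimal.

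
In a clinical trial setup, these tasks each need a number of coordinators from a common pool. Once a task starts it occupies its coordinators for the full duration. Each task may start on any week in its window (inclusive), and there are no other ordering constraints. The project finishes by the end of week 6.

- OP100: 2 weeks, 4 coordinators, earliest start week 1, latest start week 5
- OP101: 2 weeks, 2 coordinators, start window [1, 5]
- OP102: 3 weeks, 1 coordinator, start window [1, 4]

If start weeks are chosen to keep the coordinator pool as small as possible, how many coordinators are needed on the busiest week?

4

Early-start (OP100@1, OP101@1, OP102@1) gives peak 7: w1:7  w2:7  w3:1  w4:0  w5:0  w6:0.
Shift OP101→3, OP102→3.
Schedule OP100@1, OP101@3, OP102@3: w1:4  w2:4  w3:3  w4:3  w5:1  w6:0 — peak 4.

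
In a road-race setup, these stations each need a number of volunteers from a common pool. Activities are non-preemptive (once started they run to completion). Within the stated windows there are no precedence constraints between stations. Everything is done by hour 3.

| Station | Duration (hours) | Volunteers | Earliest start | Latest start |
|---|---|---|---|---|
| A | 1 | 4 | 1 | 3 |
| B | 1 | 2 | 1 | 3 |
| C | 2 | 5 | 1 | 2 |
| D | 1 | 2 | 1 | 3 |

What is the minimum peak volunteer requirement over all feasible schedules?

Early-start (A@1, B@1, C@1, D@1) gives peak 13: h1:13  h2:5  h3:0.
Shift C→2, D→2.
Schedule A@1, B@1, C@2, D@2: h1:6  h2:7  h3:5 — peak 7.

7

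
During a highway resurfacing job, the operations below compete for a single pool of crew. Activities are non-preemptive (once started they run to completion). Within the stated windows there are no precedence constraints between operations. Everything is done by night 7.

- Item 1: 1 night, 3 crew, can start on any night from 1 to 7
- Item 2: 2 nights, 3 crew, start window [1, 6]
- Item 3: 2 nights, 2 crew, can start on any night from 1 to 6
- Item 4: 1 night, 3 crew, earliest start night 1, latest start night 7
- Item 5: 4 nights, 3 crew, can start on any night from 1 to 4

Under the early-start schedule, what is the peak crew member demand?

14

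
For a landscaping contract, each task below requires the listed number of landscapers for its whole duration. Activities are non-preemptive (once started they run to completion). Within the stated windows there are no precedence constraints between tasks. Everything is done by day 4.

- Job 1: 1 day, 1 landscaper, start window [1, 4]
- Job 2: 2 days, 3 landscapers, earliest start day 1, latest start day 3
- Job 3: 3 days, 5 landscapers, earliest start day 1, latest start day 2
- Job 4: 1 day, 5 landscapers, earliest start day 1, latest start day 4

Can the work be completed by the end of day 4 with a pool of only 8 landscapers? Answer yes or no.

yes

Schedule Job 1@1, Job 2@2, Job 3@1, Job 4@4: d1:6  d2:8  d3:8  d4:5 — peak 8 ≤ 8.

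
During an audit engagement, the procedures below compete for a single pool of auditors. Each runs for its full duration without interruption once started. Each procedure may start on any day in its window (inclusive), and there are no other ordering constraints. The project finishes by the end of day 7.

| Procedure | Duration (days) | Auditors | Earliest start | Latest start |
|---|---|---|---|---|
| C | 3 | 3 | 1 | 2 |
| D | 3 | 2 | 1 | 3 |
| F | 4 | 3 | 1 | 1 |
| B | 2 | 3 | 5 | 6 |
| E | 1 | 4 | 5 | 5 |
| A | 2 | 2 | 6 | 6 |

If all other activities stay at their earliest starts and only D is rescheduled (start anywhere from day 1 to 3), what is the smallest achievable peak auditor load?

8

D@1: d1:8  d2:8  d3:8  d4:3  d5:7  d6:5  d7:2 → peak 8
D@2: d1:6  d2:8  d3:8  d4:5  d5:7  d6:5  d7:2 → peak 8
D@3: d1:6  d2:6  d3:8  d4:5  d5:9  d6:5  d7:2 → peak 9
Best is D@1, peak 8.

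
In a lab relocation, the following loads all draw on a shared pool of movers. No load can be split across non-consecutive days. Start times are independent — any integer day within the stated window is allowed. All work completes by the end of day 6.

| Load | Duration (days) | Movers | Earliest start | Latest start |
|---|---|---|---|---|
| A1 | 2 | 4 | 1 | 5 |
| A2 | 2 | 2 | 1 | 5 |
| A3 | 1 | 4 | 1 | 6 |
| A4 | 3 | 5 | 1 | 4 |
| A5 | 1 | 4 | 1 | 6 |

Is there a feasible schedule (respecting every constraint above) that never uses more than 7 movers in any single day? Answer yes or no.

no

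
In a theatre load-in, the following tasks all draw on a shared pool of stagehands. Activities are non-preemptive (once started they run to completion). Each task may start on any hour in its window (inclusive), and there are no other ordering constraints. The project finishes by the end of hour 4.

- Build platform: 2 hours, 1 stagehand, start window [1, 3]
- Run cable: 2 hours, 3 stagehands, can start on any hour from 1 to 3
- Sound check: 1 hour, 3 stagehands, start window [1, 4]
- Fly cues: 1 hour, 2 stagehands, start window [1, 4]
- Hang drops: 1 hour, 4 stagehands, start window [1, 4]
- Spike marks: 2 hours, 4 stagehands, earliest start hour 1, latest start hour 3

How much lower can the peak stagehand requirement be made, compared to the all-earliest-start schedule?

Early-start peak: h1:17  h2:8  h3:0  h4:0 ⇒ 17.
Leveled (Build platform@1, Run cable@2, Sound check@2, Fly cues@1, Hang drops@1, Spike marks@3): h1:7  h2:7  h3:7  h4:4 ⇒ 7.
Reduction 17 − 7 = 10.

10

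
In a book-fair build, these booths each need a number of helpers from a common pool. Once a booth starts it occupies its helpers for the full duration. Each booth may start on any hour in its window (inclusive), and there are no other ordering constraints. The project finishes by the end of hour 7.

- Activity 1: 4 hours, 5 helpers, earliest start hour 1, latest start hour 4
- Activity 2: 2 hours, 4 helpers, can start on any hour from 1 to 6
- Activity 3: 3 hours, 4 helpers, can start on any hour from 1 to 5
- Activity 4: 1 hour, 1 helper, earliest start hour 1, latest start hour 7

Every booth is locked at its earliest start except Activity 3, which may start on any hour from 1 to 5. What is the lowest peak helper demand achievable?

Activity 3@1: h1:14  h2:13  h3:9  h4:5  h5:0  h6:0  h7:0 → peak 14
Activity 3@2: h1:10  h2:13  h3:9  h4:9  h5:0  h6:0  h7:0 → peak 13
Activity 3@3: h1:10  h2:9  h3:9  h4:9  h5:4  h6:0  h7:0 → peak 10
Activity 3@4: h1:10  h2:9  h3:5  h4:9  h5:4  h6:4  h7:0 → peak 10
Activity 3@5: h1:10  h2:9  h3:5  h4:5  h5:4  h6:4  h7:4 → peak 10
Best is Activity 3@3, peak 10.

10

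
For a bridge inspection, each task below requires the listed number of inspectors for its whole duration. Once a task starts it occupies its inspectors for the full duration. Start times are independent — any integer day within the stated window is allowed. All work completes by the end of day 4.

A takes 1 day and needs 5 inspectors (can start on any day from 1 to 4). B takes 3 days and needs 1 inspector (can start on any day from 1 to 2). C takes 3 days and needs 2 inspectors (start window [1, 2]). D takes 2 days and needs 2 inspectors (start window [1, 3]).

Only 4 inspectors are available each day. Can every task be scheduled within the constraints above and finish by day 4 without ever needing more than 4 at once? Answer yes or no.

no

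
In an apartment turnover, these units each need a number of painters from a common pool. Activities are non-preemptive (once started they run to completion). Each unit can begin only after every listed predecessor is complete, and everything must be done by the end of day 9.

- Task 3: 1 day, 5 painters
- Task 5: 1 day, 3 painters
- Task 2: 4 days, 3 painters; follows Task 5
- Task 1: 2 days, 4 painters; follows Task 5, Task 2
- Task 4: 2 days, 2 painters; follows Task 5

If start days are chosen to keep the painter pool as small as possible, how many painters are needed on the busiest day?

5

Early-start (Task 3@1, Task 5@1, Task 2@2, Task 1@6, Task 4@2) gives peak 8: d1:8  d2:5  d3:5  d4:3  d5:3  d6:4  d7:4  d8:0  d9:0.
Shift Task 5→2, Task 2→3, Task 1→7, Task 4→3.
Schedule Task 3@1, Task 5@2, Task 2@3, Task 1@7, Task 4@3: d1:5  d2:3  d3:5  d4:5  d5:3  d6:3  d7:4  d8:4  d9:0 — peak 5.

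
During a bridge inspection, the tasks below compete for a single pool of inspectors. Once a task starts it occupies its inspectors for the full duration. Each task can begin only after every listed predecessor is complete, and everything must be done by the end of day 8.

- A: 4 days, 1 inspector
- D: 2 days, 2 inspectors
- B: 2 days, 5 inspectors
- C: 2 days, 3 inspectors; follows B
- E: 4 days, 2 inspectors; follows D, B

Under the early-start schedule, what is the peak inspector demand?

8

Early-start schedule: A@1, D@1, B@1, C@3, E@3.
Load per day: day 1: 8, day 2: 8, day 3: 6, day 4: 6, day 5: 2, day 6: 2, day 7: 0, day 8: 0.
Peak is 8.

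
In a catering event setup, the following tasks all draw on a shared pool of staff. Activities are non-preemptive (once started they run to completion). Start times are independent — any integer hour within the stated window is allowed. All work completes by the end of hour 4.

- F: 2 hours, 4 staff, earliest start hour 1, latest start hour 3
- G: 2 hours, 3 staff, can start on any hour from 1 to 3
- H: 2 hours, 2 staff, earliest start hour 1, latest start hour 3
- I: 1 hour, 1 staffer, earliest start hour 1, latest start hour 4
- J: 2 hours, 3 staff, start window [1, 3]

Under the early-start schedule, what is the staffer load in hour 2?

At early start, hour 2 has: F, G, H, J.
Demand: 4 + 3 + 2 + 3 = 12.

12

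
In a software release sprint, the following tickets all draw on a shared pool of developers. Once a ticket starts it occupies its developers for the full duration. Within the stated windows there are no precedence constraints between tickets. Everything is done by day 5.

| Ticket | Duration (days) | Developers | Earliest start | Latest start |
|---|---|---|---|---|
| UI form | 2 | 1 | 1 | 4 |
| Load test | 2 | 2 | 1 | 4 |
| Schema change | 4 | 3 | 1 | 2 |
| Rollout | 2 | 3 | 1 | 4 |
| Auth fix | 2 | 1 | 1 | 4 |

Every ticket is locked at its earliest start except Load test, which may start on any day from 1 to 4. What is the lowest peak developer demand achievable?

Load test@1: d1:10  d2:10  d3:3  d4:3  d5:0 → peak 10
Load test@2: d1:8  d2:10  d3:5  d4:3  d5:0 → peak 10
Load test@3: d1:8  d2:8  d3:5  d4:5  d5:0 → peak 8
Load test@4: d1:8  d2:8  d3:3  d4:5  d5:2 → peak 8
Best is Load test@3, peak 8.

8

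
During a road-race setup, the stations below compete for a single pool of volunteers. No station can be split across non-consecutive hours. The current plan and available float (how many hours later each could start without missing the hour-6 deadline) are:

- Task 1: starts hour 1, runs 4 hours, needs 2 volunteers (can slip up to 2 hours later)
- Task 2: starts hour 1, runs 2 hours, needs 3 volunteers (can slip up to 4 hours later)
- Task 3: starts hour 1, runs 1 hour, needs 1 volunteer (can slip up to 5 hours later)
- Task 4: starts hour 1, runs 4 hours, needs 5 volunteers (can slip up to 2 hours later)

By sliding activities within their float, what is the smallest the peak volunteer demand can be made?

Early-start (Task 1@1, Task 2@1, Task 3@1, Task 4@1) gives peak 11: h1:11  h2:10  h3:7  h4:7  h5:0  h6:0.
Shift Task 4→3.
Schedule Task 1@1, Task 2@1, Task 3@1, Task 4@3: h1:6  h2:5  h3:7  h4:7  h5:5  h6:5 — peak 7.

7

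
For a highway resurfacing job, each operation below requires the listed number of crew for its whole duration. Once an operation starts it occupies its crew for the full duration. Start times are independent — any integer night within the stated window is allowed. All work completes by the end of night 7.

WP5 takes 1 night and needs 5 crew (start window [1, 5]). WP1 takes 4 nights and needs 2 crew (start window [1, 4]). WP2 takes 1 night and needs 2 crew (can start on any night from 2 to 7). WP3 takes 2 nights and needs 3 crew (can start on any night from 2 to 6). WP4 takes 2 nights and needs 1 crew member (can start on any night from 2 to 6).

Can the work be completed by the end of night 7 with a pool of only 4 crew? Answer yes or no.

The minimum achievable peak is 5; 4 < 5, so no feasible schedule stays within the cap.

no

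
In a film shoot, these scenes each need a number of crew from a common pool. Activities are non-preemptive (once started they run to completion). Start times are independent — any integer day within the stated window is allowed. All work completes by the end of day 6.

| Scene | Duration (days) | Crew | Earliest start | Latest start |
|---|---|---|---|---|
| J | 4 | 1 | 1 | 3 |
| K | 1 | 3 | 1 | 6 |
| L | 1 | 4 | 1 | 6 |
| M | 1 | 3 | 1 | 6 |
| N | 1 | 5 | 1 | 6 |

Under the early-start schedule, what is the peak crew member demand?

Early-start schedule: J@1, K@1, L@1, M@1, N@1.
Load per day: day 1: 16, day 2: 1, day 3: 1, day 4: 1, day 5: 0, day 6: 0.
Peak is 16.

16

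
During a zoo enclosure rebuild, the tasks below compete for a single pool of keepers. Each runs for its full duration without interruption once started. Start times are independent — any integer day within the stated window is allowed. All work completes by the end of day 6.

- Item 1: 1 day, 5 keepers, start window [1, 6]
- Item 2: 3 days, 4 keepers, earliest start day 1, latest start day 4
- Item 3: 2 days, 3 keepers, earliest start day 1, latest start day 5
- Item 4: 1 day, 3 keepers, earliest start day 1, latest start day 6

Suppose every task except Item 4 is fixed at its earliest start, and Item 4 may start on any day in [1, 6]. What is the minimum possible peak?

12

Item 4@1: d1:15  d2:7  d3:4  d4:0  d5:0  d6:0 → peak 15
Item 4@2: d1:12  d2:10  d3:4  d4:0  d5:0  d6:0 → peak 12
Item 4@3: d1:12  d2:7  d3:7  d4:0  d5:0  d6:0 → peak 12
Item 4@4: d1:12  d2:7  d3:4  d4:3  d5:0  d6:0 → peak 12
Item 4@5: d1:12  d2:7  d3:4  d4:0  d5:3  d6:0 → peak 12
Item 4@6: d1:12  d2:7  d3:4  d4:0  d5:0  d6:3 → peak 12
Best is Item 4@2, peak 12.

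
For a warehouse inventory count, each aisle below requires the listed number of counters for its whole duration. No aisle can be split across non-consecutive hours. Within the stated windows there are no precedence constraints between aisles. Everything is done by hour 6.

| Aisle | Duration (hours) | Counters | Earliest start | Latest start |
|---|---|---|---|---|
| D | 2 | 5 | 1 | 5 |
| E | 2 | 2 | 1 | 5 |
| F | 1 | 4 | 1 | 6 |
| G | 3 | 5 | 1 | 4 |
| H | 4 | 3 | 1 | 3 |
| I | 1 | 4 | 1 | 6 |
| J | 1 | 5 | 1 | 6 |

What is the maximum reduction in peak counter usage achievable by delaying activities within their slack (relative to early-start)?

Early-start peak: h1:28  h2:15  h3:8  h4:3  h5:0  h6:0 ⇒ 28.
Leveled (D@1, E@1, F@3, G@4, H@1, I@5, J@6): h1:10  h2:10  h3:7  h4:8  h5:9  h6:10 ⇒ 10.
Reduction 28 − 10 = 18.

18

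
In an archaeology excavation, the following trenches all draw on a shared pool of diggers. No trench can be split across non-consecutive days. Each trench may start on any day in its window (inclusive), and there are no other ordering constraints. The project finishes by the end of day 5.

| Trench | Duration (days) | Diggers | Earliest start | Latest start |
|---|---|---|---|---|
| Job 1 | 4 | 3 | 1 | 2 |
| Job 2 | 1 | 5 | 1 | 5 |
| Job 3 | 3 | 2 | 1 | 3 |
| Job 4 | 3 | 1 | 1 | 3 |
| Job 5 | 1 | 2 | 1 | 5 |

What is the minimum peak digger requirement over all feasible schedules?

6

Early-start (Job 1@1, Job 2@1, Job 3@1, Job 4@1, Job 5@1) gives peak 13: d1:13  d2:6  d3:6  d4:3  d5:0.
Shift Job 2→5, Job 5→4.
Schedule Job 1@1, Job 2@5, Job 3@1, Job 4@1, Job 5@4: d1:6  d2:6  d3:6  d4:5  d5:5 — peak 6.
Total digger-days = 28 over 5 days ⇒ peak ≥ ⌈28/5⌉ = 6, so 6 is optimal.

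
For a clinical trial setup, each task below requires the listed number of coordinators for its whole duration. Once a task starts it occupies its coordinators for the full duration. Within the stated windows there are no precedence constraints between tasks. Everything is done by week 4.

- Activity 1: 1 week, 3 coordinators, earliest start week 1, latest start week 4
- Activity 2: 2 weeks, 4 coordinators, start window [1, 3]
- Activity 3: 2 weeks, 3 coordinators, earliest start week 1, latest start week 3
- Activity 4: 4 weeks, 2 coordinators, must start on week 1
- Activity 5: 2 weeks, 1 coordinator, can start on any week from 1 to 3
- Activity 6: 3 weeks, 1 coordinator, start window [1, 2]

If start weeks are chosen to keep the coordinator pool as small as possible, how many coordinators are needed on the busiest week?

8

Early-start (Activity 1@1, Activity 2@1, Activity 3@1, Activity 4@1, Activity 5@1, Activity 6@1) gives peak 14: w1:14  w2:11  w3:3  w4:2.
Shift Activity 2→3, Activity 5→2, Activity 6→2.
Schedule Activity 1@1, Activity 2@3, Activity 3@1, Activity 4@1, Activity 5@2, Activity 6@2: w1:8  w2:7  w3:8  w4:7 — peak 8.
Total coordinator-weeks = 30 over 4 weeks ⇒ peak ≥ ⌈30/4⌉ = 8, so 8 is optimal.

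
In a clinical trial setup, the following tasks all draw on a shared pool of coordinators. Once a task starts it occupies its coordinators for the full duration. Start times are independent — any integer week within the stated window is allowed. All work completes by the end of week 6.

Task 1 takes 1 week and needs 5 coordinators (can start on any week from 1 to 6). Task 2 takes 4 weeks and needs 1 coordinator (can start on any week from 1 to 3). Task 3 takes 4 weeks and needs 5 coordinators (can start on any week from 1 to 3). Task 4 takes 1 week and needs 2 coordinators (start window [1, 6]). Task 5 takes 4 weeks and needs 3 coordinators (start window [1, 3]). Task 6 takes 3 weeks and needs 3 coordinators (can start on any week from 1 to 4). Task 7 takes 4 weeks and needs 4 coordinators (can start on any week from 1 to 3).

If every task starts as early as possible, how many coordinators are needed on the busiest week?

Early-start schedule: Task 1@1, Task 2@1, Task 3@1, Task 4@1, Task 5@1, Task 6@1, Task 7@1.
Load per week: week 1: 23, week 2: 16, week 3: 16, week 4: 13, week 5: 0, week 6: 0.
Peak is 23.

23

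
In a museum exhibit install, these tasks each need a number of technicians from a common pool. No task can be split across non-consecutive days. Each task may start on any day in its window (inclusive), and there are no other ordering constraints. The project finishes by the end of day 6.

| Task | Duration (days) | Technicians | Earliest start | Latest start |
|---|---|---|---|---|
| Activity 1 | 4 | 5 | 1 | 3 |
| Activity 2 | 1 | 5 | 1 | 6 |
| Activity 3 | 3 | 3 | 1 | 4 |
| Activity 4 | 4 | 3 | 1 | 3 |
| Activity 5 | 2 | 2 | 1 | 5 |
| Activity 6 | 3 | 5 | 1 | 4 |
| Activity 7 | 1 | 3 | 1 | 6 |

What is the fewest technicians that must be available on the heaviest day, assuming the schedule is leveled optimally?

13

Early-start (Activity 1@1, Activity 2@1, Activity 3@1, Activity 4@1, Activity 5@1, Activity 6@1, Activity 7@1) gives peak 26: d1:26  d2:18  d3:16  d4:8  d5:0  d6:0.
Shift Activity 4→2, Activity 5→2, Activity 6→4, Activity 7→5.
Schedule Activity 1@1, Activity 2@1, Activity 3@1, Activity 4@2, Activity 5@2, Activity 6@4, Activity 7@5: d1:13  d2:13  d3:13  d4:13  d5:11  d6:5 — peak 13.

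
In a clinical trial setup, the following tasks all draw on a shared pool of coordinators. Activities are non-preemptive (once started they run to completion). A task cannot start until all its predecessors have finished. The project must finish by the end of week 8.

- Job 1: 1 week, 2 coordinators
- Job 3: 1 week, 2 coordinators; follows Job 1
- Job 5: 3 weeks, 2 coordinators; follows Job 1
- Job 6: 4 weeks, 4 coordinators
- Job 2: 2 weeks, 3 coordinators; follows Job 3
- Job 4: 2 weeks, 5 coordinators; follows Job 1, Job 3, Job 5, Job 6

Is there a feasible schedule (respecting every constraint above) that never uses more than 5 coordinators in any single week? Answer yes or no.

no

Total coordinator-weeks = 42; over 8 weeks the average is 42/8 > 5, so some week must exceed 5.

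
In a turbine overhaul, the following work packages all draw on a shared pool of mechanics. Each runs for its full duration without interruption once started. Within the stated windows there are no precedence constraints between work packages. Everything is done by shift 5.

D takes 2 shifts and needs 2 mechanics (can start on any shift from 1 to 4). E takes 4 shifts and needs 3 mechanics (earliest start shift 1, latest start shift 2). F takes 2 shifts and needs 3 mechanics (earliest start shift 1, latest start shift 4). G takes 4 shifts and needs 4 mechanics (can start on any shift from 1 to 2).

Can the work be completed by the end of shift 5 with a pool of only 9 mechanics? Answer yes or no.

The minimum achievable peak is 10; 9 < 10, so no feasible schedule stays within the cap.

no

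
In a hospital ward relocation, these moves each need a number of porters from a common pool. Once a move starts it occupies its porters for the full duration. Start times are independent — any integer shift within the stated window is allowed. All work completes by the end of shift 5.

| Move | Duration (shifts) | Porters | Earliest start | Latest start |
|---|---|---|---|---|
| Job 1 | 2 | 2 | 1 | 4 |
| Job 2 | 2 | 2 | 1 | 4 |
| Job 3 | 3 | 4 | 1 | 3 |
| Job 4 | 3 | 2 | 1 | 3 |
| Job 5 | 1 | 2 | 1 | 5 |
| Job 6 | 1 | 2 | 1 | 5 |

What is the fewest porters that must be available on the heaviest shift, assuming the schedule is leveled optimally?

Early-start (Job 1@1, Job 2@1, Job 3@1, Job 4@1, Job 5@1, Job 6@1) gives peak 14: s1:14  s2:10  s3:6  s4:0  s5:0.
Shift Job 3→3, Job 5→4, Job 6→5.
Schedule Job 1@1, Job 2@1, Job 3@3, Job 4@1, Job 5@4, Job 6@5: s1:6  s2:6  s3:6  s4:6  s5:6 — peak 6.
Total porter-shifts = 30 over 5 shifts ⇒ peak ≥ ⌈30/5⌉ = 6, so 6 is optimal.

6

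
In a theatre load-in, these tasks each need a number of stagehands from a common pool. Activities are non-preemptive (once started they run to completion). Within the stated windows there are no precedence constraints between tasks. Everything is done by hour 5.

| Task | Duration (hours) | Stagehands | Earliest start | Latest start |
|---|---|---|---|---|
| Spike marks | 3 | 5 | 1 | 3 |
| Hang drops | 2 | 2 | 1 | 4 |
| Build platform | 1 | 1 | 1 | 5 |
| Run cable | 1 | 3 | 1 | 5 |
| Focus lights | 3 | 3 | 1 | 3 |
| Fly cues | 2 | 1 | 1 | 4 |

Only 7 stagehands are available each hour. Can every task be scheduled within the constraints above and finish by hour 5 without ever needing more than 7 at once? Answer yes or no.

The minimum achievable peak is 8; 7 < 8, so no feasible schedule stays within the cap.

no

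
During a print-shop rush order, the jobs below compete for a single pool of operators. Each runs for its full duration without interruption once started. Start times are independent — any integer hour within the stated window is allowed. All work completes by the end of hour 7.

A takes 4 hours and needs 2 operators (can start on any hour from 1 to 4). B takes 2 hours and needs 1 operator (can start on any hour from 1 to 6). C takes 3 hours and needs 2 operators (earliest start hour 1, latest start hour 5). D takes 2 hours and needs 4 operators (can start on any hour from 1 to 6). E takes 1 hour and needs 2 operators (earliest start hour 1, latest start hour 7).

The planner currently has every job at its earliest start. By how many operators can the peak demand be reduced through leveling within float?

Early-start peak: h1:11  h2:9  h3:4  h4:2  h5:0  h6:0  h7:0 ⇒ 11.
Leveled (A@1, B@1, C@3, D@6, E@5): h1:3  h2:3  h3:4  h4:4  h5:4  h6:4  h7:4 ⇒ 4.
Reduction 11 − 4 = 7.

7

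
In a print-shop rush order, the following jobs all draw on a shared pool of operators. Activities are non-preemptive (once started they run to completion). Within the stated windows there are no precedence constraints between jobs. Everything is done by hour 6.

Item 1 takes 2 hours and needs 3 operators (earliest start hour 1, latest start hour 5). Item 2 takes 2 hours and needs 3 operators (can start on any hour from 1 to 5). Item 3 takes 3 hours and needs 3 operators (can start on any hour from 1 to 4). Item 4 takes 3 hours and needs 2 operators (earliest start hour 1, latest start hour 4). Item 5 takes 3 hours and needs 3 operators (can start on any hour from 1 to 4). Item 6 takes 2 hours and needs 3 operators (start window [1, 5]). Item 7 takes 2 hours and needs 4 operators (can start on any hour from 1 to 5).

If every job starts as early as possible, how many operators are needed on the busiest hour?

21

Early-start schedule: Item 1@1, Item 2@1, Item 3@1, Item 4@1, Item 5@1, Item 6@1, Item 7@1.
Load per hour: hour 1: 21, hour 2: 21, hour 3: 8, hour 4: 0, hour 5: 0, hour 6: 0.
Peak is 21.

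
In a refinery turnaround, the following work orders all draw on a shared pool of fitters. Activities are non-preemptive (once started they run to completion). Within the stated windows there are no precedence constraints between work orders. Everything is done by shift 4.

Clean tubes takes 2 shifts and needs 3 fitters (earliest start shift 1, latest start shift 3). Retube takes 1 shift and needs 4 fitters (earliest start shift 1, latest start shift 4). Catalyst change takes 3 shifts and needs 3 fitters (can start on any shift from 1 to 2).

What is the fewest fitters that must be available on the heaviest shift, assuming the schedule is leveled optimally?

6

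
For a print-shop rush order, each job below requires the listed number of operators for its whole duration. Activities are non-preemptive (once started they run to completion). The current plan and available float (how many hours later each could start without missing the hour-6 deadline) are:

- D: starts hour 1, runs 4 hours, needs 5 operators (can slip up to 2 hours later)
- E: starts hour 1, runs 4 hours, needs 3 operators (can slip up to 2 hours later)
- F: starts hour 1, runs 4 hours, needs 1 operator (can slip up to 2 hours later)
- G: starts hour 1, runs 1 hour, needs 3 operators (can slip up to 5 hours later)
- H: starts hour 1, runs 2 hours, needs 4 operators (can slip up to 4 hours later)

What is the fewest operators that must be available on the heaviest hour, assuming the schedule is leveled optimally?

9

Early-start (D@1, E@1, F@1, G@1, H@1) gives peak 16: h1:16  h2:13  h3:9  h4:9  h5:0  h6:0.
Shift G→5, H→5.
Schedule D@1, E@1, F@1, G@5, H@5: h1:9  h2:9  h3:9  h4:9  h5:7  h6:4 — peak 9.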